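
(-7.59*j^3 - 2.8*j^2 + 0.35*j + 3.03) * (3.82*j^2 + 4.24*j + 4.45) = -28.9938*j^5 - 42.8776*j^4 - 44.3105*j^3 + 0.598599999999999*j^2 + 14.4047*j + 13.4835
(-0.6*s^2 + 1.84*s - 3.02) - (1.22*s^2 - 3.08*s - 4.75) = -1.82*s^2 + 4.92*s + 1.73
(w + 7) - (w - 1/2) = 15/2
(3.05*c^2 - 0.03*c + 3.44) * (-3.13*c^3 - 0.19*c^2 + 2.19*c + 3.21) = -9.5465*c^5 - 0.4856*c^4 - 4.082*c^3 + 9.0712*c^2 + 7.4373*c + 11.0424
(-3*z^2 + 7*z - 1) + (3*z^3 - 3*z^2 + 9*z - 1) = 3*z^3 - 6*z^2 + 16*z - 2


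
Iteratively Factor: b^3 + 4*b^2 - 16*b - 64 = (b - 4)*(b^2 + 8*b + 16) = (b - 4)*(b + 4)*(b + 4)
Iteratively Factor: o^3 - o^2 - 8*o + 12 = (o - 2)*(o^2 + o - 6) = (o - 2)*(o + 3)*(o - 2)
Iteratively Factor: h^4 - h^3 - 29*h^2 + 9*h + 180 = (h + 4)*(h^3 - 5*h^2 - 9*h + 45) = (h + 3)*(h + 4)*(h^2 - 8*h + 15) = (h - 3)*(h + 3)*(h + 4)*(h - 5)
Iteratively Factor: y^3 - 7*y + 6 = (y - 1)*(y^2 + y - 6) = (y - 1)*(y + 3)*(y - 2)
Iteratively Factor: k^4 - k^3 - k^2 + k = (k)*(k^3 - k^2 - k + 1) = k*(k - 1)*(k^2 - 1) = k*(k - 1)*(k + 1)*(k - 1)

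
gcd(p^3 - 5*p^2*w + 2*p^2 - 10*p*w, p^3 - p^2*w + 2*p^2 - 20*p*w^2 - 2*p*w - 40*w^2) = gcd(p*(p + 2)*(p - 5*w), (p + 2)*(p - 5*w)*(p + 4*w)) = p^2 - 5*p*w + 2*p - 10*w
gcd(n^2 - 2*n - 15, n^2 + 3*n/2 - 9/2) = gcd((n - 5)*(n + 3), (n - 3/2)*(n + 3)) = n + 3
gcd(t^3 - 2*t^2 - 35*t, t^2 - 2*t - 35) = t^2 - 2*t - 35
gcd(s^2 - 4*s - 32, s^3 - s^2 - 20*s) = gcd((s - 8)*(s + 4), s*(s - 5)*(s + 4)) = s + 4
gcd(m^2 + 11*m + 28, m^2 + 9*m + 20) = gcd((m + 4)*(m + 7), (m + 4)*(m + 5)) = m + 4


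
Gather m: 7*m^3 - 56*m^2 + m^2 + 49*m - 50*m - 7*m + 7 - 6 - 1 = 7*m^3 - 55*m^2 - 8*m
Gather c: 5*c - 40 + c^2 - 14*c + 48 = c^2 - 9*c + 8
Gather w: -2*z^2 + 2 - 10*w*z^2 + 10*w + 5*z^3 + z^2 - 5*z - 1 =w*(10 - 10*z^2) + 5*z^3 - z^2 - 5*z + 1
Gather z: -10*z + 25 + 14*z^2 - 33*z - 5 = 14*z^2 - 43*z + 20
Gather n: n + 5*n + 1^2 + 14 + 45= 6*n + 60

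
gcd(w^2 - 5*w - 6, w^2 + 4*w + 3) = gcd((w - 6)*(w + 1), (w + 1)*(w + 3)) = w + 1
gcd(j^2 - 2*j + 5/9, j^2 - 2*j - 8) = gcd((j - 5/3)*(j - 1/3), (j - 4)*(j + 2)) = 1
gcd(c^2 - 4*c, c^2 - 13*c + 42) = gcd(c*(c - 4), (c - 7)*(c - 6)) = 1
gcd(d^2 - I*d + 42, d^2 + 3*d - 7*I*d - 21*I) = d - 7*I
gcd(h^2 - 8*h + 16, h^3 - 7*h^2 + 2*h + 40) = h - 4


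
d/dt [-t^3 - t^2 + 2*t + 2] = -3*t^2 - 2*t + 2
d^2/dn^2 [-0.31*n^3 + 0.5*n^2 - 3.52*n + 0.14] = 1.0 - 1.86*n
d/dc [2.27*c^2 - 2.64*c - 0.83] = 4.54*c - 2.64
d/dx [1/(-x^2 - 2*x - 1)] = 2*(x + 1)/(x^2 + 2*x + 1)^2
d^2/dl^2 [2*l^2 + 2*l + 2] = 4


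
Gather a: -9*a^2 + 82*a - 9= -9*a^2 + 82*a - 9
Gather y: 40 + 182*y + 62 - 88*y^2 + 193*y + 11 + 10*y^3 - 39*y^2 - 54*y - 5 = 10*y^3 - 127*y^2 + 321*y + 108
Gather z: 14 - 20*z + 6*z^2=6*z^2 - 20*z + 14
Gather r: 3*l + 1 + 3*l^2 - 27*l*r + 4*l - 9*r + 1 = 3*l^2 + 7*l + r*(-27*l - 9) + 2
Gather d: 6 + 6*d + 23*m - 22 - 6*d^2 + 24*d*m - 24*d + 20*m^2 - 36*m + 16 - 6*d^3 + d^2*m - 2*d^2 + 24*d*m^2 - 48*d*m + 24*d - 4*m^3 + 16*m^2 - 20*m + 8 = -6*d^3 + d^2*(m - 8) + d*(24*m^2 - 24*m + 6) - 4*m^3 + 36*m^2 - 33*m + 8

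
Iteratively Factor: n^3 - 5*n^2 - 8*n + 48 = (n - 4)*(n^2 - n - 12) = (n - 4)^2*(n + 3)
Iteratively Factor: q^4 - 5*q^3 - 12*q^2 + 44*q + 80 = (q + 2)*(q^3 - 7*q^2 + 2*q + 40) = (q + 2)^2*(q^2 - 9*q + 20) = (q - 5)*(q + 2)^2*(q - 4)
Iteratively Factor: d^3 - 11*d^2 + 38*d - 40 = (d - 4)*(d^2 - 7*d + 10) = (d - 4)*(d - 2)*(d - 5)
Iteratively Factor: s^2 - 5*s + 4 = (s - 4)*(s - 1)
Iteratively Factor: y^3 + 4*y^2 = (y)*(y^2 + 4*y) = y^2*(y + 4)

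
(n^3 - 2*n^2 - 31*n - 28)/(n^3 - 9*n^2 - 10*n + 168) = (n + 1)/(n - 6)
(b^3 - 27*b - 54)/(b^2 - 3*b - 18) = b + 3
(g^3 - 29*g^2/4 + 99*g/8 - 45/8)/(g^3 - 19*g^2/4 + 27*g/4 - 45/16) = 2*(g - 5)/(2*g - 5)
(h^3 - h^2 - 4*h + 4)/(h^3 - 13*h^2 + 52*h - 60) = (h^2 + h - 2)/(h^2 - 11*h + 30)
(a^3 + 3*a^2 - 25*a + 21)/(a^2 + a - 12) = (a^2 + 6*a - 7)/(a + 4)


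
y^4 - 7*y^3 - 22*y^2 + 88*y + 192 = (y - 8)*(y - 4)*(y + 2)*(y + 3)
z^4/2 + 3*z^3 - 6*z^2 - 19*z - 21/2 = (z/2 + 1/2)*(z - 3)*(z + 1)*(z + 7)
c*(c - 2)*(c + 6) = c^3 + 4*c^2 - 12*c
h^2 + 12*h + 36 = (h + 6)^2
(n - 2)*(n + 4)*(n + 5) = n^3 + 7*n^2 + 2*n - 40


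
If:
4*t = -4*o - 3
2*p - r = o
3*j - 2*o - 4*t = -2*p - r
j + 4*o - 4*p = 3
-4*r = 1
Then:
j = -25/6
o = 10/3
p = 37/24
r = -1/4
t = -49/12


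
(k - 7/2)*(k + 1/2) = k^2 - 3*k - 7/4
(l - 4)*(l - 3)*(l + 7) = l^3 - 37*l + 84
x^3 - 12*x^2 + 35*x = x*(x - 7)*(x - 5)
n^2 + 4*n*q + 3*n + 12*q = (n + 3)*(n + 4*q)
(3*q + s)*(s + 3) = 3*q*s + 9*q + s^2 + 3*s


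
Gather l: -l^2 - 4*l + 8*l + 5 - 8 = -l^2 + 4*l - 3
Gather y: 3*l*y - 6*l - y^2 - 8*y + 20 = -6*l - y^2 + y*(3*l - 8) + 20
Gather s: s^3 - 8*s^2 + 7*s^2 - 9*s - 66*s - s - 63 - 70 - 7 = s^3 - s^2 - 76*s - 140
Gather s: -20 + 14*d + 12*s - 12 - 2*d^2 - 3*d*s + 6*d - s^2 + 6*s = -2*d^2 + 20*d - s^2 + s*(18 - 3*d) - 32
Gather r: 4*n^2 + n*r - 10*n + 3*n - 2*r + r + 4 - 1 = 4*n^2 - 7*n + r*(n - 1) + 3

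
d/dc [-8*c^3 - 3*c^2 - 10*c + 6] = -24*c^2 - 6*c - 10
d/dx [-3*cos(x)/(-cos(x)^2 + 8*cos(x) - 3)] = 3*(cos(x)^2 - 3)*sin(x)/(sin(x)^2 + 8*cos(x) - 4)^2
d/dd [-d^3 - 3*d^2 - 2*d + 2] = -3*d^2 - 6*d - 2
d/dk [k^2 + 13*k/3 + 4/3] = 2*k + 13/3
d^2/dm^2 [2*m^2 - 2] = 4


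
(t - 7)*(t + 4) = t^2 - 3*t - 28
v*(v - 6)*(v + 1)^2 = v^4 - 4*v^3 - 11*v^2 - 6*v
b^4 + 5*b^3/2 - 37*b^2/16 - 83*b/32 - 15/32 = (b - 5/4)*(b + 1/4)*(b + 1/2)*(b + 3)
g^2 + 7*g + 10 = (g + 2)*(g + 5)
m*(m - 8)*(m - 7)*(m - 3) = m^4 - 18*m^3 + 101*m^2 - 168*m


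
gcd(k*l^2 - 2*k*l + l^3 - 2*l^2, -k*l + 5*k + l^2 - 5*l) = 1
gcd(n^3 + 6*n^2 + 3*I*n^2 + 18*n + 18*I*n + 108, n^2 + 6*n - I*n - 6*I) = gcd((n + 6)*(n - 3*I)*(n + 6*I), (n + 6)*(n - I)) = n + 6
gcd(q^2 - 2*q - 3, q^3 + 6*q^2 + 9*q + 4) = q + 1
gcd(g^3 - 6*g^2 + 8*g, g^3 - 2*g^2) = g^2 - 2*g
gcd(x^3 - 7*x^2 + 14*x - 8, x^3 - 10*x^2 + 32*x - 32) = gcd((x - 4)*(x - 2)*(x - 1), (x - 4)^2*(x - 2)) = x^2 - 6*x + 8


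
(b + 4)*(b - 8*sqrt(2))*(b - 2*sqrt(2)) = b^3 - 10*sqrt(2)*b^2 + 4*b^2 - 40*sqrt(2)*b + 32*b + 128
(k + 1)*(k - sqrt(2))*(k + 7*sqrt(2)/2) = k^3 + k^2 + 5*sqrt(2)*k^2/2 - 7*k + 5*sqrt(2)*k/2 - 7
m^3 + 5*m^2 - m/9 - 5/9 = (m - 1/3)*(m + 1/3)*(m + 5)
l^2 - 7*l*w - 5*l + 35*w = (l - 5)*(l - 7*w)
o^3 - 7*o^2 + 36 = (o - 6)*(o - 3)*(o + 2)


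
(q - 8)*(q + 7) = q^2 - q - 56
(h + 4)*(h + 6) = h^2 + 10*h + 24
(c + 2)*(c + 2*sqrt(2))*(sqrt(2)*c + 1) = sqrt(2)*c^3 + 2*sqrt(2)*c^2 + 5*c^2 + 2*sqrt(2)*c + 10*c + 4*sqrt(2)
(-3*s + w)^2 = 9*s^2 - 6*s*w + w^2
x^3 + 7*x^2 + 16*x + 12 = (x + 2)^2*(x + 3)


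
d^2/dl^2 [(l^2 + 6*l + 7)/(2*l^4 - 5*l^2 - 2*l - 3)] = 4*(6*l^8 + 72*l^7 + 145*l^6 - 78*l^5 - 243*l^4 + 222*l^3 + 366*l^2 - 30*l - 52)/(8*l^12 - 60*l^10 - 24*l^9 + 114*l^8 + 120*l^7 + 79*l^6 - 78*l^5 - 231*l^4 - 188*l^3 - 171*l^2 - 54*l - 27)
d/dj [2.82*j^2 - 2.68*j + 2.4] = 5.64*j - 2.68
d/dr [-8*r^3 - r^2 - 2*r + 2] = -24*r^2 - 2*r - 2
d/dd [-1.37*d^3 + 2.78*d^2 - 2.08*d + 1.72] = -4.11*d^2 + 5.56*d - 2.08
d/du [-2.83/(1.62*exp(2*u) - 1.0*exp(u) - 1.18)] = (9.1692*exp(u) - 2.83)*exp(u)/(-1.62*exp(2*u) + 1.0*exp(u) + 1.18)^2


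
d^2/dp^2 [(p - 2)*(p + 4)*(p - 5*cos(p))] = 5*p^2*cos(p) + 20*p*sin(p) + 10*p*cos(p) + 6*p + 20*sin(p) - 50*cos(p) + 4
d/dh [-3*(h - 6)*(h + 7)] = -6*h - 3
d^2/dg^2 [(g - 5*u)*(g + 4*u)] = 2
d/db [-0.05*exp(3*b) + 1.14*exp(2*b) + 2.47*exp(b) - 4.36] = (-0.15*exp(2*b) + 2.28*exp(b) + 2.47)*exp(b)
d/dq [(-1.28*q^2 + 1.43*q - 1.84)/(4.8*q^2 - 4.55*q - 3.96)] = (-1.04*q^2 + 27.8016*q - 14.0348)/(23.04*q^4 - 43.68*q^3 - 17.3135*q^2 + 36.036*q + 15.6816)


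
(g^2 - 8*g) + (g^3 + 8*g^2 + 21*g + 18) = g^3 + 9*g^2 + 13*g + 18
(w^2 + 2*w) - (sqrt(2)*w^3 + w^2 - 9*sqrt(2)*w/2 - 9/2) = -sqrt(2)*w^3 + 2*w + 9*sqrt(2)*w/2 + 9/2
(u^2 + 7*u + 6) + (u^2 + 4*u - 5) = 2*u^2 + 11*u + 1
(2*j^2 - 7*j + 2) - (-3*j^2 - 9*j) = 5*j^2 + 2*j + 2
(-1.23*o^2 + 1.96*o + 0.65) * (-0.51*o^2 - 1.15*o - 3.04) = 0.6273*o^4 + 0.4149*o^3 + 1.1537*o^2 - 6.7059*o - 1.976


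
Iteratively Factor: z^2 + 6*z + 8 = (z + 4)*(z + 2)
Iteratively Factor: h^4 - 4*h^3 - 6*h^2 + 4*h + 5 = (h - 1)*(h^3 - 3*h^2 - 9*h - 5) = (h - 5)*(h - 1)*(h^2 + 2*h + 1) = (h - 5)*(h - 1)*(h + 1)*(h + 1)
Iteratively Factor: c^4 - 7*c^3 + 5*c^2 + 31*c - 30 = (c - 5)*(c^3 - 2*c^2 - 5*c + 6) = (c - 5)*(c - 1)*(c^2 - c - 6) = (c - 5)*(c - 1)*(c + 2)*(c - 3)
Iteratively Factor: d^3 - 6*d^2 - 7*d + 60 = (d - 5)*(d^2 - d - 12) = (d - 5)*(d - 4)*(d + 3)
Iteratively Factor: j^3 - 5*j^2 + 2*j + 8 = (j - 4)*(j^2 - j - 2) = (j - 4)*(j - 2)*(j + 1)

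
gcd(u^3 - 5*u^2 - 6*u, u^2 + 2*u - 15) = 1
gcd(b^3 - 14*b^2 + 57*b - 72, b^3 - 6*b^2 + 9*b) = b^2 - 6*b + 9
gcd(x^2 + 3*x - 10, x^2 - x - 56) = 1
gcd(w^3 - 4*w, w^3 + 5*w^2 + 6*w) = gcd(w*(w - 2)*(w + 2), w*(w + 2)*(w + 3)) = w^2 + 2*w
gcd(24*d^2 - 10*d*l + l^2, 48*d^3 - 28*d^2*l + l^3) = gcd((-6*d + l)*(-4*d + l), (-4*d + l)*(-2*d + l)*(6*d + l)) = 4*d - l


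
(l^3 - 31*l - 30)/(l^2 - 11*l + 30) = (l^2 + 6*l + 5)/(l - 5)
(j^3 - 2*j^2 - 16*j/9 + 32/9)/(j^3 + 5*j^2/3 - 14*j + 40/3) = (j + 4/3)/(j + 5)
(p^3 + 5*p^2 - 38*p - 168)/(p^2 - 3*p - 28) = (p^2 + p - 42)/(p - 7)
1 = 1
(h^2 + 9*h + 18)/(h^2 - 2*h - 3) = (h^2 + 9*h + 18)/(h^2 - 2*h - 3)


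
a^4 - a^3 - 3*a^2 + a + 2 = (a - 2)*(a - 1)*(a + 1)^2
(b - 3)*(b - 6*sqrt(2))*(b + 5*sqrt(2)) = b^3 - 3*b^2 - sqrt(2)*b^2 - 60*b + 3*sqrt(2)*b + 180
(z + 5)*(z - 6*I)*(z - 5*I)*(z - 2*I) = z^4 + 5*z^3 - 13*I*z^3 - 52*z^2 - 65*I*z^2 - 260*z + 60*I*z + 300*I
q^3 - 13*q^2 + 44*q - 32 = (q - 8)*(q - 4)*(q - 1)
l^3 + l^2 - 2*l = l*(l - 1)*(l + 2)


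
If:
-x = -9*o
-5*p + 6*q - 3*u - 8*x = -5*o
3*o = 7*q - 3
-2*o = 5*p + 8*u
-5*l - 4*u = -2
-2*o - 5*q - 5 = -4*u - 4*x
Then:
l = -638/2045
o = 46/409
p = -3004/2045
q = 195/409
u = 364/409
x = 414/409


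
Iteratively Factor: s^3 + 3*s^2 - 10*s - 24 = (s - 3)*(s^2 + 6*s + 8) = (s - 3)*(s + 4)*(s + 2)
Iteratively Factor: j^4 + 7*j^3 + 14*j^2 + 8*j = (j + 4)*(j^3 + 3*j^2 + 2*j) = j*(j + 4)*(j^2 + 3*j + 2) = j*(j + 2)*(j + 4)*(j + 1)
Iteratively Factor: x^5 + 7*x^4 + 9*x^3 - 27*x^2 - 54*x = (x)*(x^4 + 7*x^3 + 9*x^2 - 27*x - 54) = x*(x + 3)*(x^3 + 4*x^2 - 3*x - 18) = x*(x + 3)^2*(x^2 + x - 6) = x*(x - 2)*(x + 3)^2*(x + 3)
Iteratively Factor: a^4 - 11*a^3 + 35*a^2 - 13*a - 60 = (a - 4)*(a^3 - 7*a^2 + 7*a + 15) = (a - 5)*(a - 4)*(a^2 - 2*a - 3) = (a - 5)*(a - 4)*(a - 3)*(a + 1)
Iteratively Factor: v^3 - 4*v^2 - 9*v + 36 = (v - 3)*(v^2 - v - 12) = (v - 4)*(v - 3)*(v + 3)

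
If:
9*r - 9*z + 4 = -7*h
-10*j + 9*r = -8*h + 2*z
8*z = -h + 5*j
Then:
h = -9*z - 4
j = -z/5 - 4/5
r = 8*z + 8/3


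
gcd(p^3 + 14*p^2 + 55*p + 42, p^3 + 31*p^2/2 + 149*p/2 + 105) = p^2 + 13*p + 42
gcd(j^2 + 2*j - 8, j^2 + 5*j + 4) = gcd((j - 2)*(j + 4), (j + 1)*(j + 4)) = j + 4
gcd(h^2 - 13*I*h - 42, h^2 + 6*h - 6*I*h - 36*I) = h - 6*I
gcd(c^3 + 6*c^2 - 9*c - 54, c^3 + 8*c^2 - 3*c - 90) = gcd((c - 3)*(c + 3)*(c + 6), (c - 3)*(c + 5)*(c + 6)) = c^2 + 3*c - 18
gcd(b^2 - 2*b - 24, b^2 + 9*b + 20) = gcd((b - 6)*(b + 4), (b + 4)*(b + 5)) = b + 4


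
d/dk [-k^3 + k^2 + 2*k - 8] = -3*k^2 + 2*k + 2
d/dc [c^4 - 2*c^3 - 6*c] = 4*c^3 - 6*c^2 - 6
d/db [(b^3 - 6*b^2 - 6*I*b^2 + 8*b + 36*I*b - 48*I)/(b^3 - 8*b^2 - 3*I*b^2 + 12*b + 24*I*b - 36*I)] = (b^2*(-2 + 3*I) - 12*I*b + 36 + 72*I)/(b^4 + b^3*(-12 - 6*I) + b^2*(27 + 72*I) + b*(108 - 216*I) - 324)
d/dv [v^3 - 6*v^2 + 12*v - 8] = 3*v^2 - 12*v + 12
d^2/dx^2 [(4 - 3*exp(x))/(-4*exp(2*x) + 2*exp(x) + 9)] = (48*exp(4*x) - 232*exp(3*x) + 744*exp(2*x) - 646*exp(x) + 315)*exp(x)/(64*exp(6*x) - 96*exp(5*x) - 384*exp(4*x) + 424*exp(3*x) + 864*exp(2*x) - 486*exp(x) - 729)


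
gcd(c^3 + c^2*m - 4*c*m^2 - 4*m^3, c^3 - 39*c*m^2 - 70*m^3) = c + 2*m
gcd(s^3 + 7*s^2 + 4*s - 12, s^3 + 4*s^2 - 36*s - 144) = s + 6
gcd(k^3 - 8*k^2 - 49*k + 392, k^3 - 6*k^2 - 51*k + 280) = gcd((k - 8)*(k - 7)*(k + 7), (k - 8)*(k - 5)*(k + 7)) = k^2 - k - 56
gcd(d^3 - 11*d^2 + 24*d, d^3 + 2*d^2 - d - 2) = 1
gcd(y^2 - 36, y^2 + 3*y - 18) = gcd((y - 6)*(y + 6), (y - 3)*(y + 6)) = y + 6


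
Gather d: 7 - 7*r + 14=21 - 7*r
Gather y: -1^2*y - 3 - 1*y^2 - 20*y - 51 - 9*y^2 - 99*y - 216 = -10*y^2 - 120*y - 270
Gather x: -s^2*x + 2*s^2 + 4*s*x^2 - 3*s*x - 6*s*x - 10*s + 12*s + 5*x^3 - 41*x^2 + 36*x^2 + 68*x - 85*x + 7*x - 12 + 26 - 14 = 2*s^2 + 2*s + 5*x^3 + x^2*(4*s - 5) + x*(-s^2 - 9*s - 10)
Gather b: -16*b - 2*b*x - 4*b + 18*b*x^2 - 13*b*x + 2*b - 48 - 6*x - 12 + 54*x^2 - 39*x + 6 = b*(18*x^2 - 15*x - 18) + 54*x^2 - 45*x - 54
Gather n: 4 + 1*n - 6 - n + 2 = 0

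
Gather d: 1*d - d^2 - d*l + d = -d^2 + d*(2 - l)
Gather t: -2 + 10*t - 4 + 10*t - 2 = 20*t - 8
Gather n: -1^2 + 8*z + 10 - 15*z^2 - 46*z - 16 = -15*z^2 - 38*z - 7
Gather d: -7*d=-7*d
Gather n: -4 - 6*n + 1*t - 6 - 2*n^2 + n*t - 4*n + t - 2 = -2*n^2 + n*(t - 10) + 2*t - 12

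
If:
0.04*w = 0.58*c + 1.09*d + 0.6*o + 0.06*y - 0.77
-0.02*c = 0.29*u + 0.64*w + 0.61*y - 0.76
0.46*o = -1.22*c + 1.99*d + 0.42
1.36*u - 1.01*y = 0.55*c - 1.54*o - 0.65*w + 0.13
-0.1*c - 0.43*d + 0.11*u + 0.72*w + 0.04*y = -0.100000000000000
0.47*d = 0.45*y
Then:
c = 1.25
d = 0.40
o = -0.68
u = 1.69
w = -0.01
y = 0.41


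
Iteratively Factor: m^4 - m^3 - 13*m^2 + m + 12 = (m - 1)*(m^3 - 13*m - 12) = (m - 1)*(m + 1)*(m^2 - m - 12) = (m - 1)*(m + 1)*(m + 3)*(m - 4)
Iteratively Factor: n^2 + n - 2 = (n + 2)*(n - 1)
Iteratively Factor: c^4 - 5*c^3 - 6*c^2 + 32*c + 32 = (c - 4)*(c^3 - c^2 - 10*c - 8) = (c - 4)*(c + 1)*(c^2 - 2*c - 8) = (c - 4)*(c + 1)*(c + 2)*(c - 4)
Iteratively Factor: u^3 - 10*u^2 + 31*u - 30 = (u - 3)*(u^2 - 7*u + 10) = (u - 5)*(u - 3)*(u - 2)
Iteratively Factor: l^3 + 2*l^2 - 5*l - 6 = (l + 1)*(l^2 + l - 6) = (l - 2)*(l + 1)*(l + 3)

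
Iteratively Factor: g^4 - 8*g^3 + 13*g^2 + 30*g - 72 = (g - 3)*(g^3 - 5*g^2 - 2*g + 24) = (g - 4)*(g - 3)*(g^2 - g - 6) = (g - 4)*(g - 3)*(g + 2)*(g - 3)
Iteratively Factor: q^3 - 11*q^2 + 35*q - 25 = (q - 1)*(q^2 - 10*q + 25) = (q - 5)*(q - 1)*(q - 5)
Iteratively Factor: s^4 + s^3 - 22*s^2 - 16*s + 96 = (s + 4)*(s^3 - 3*s^2 - 10*s + 24) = (s - 2)*(s + 4)*(s^2 - s - 12) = (s - 2)*(s + 3)*(s + 4)*(s - 4)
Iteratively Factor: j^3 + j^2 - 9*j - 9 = (j + 3)*(j^2 - 2*j - 3) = (j + 1)*(j + 3)*(j - 3)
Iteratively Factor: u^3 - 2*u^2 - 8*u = (u - 4)*(u^2 + 2*u) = u*(u - 4)*(u + 2)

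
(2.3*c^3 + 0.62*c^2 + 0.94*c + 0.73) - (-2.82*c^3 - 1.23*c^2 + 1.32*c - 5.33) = 5.12*c^3 + 1.85*c^2 - 0.38*c + 6.06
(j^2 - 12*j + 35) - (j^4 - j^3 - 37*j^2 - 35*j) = -j^4 + j^3 + 38*j^2 + 23*j + 35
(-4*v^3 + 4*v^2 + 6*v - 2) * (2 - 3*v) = 12*v^4 - 20*v^3 - 10*v^2 + 18*v - 4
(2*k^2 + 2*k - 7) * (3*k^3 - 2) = 6*k^5 + 6*k^4 - 21*k^3 - 4*k^2 - 4*k + 14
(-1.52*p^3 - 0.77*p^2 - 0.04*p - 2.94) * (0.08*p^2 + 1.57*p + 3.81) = -0.1216*p^5 - 2.448*p^4 - 7.0033*p^3 - 3.2317*p^2 - 4.7682*p - 11.2014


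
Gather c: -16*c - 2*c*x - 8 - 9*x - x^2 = c*(-2*x - 16) - x^2 - 9*x - 8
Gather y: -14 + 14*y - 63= 14*y - 77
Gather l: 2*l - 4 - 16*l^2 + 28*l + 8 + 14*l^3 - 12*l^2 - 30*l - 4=14*l^3 - 28*l^2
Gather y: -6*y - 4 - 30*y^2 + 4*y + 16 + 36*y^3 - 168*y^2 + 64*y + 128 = 36*y^3 - 198*y^2 + 62*y + 140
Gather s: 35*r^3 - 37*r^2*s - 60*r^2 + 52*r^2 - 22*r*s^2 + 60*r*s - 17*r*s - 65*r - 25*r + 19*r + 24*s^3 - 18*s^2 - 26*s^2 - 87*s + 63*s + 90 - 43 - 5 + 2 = 35*r^3 - 8*r^2 - 71*r + 24*s^3 + s^2*(-22*r - 44) + s*(-37*r^2 + 43*r - 24) + 44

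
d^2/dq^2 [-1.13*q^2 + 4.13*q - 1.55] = -2.26000000000000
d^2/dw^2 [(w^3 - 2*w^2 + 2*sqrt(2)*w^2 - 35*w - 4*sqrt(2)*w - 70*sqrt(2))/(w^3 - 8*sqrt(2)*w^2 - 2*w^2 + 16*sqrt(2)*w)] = 10*(2*sqrt(2)*w^6 - 21*w^5 - 12*sqrt(2)*w^5 + 42*w^4 + 108*sqrt(2)*w^4 + 96*sqrt(2)*w^3 + 868*w^3 - 5544*sqrt(2)*w^2 - 4032*w^2 + 2688*w + 10752*sqrt(2)*w - 7168*sqrt(2))/(w^3*(w^6 - 24*sqrt(2)*w^5 - 6*w^5 + 144*sqrt(2)*w^4 + 396*w^4 - 2312*w^3 - 1312*sqrt(2)*w^3 + 4608*w^2 + 6336*sqrt(2)*w^2 - 12288*sqrt(2)*w - 3072*w + 8192*sqrt(2)))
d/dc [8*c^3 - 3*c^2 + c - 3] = 24*c^2 - 6*c + 1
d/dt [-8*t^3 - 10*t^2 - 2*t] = -24*t^2 - 20*t - 2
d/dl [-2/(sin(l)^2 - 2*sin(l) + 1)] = 4*cos(l)/(sin(l) - 1)^3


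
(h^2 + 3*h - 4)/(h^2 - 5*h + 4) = (h + 4)/(h - 4)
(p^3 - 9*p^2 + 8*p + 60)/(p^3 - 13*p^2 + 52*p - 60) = (p + 2)/(p - 2)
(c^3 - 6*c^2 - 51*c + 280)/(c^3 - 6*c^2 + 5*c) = (c^2 - c - 56)/(c*(c - 1))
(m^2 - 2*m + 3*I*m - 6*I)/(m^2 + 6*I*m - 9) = (m - 2)/(m + 3*I)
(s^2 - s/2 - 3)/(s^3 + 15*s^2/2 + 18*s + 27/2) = (s - 2)/(s^2 + 6*s + 9)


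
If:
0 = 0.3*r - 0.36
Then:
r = 1.20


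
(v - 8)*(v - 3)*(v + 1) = v^3 - 10*v^2 + 13*v + 24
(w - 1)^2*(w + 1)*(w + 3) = w^4 + 2*w^3 - 4*w^2 - 2*w + 3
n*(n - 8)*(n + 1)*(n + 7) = n^4 - 57*n^2 - 56*n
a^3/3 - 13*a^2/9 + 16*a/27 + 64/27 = (a/3 + 1/3)*(a - 8/3)^2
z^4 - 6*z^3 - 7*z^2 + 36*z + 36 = (z - 6)*(z - 3)*(z + 1)*(z + 2)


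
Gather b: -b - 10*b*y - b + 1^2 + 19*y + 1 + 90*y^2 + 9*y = b*(-10*y - 2) + 90*y^2 + 28*y + 2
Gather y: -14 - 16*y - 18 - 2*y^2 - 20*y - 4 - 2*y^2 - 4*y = -4*y^2 - 40*y - 36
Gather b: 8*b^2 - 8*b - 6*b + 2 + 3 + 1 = 8*b^2 - 14*b + 6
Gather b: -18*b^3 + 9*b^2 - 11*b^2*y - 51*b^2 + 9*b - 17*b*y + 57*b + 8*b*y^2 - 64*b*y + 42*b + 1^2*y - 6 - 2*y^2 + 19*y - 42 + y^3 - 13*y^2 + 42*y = -18*b^3 + b^2*(-11*y - 42) + b*(8*y^2 - 81*y + 108) + y^3 - 15*y^2 + 62*y - 48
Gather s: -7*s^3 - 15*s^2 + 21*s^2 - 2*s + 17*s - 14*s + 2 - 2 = -7*s^3 + 6*s^2 + s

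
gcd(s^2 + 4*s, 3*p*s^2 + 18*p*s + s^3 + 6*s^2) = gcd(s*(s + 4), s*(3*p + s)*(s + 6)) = s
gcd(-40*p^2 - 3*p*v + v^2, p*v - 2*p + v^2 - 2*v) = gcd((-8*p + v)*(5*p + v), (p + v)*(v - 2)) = 1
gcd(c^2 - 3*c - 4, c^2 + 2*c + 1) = c + 1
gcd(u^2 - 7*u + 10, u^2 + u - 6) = u - 2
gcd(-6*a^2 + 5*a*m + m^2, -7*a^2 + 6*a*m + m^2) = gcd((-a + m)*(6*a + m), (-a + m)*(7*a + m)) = a - m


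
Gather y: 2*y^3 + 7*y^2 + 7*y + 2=2*y^3 + 7*y^2 + 7*y + 2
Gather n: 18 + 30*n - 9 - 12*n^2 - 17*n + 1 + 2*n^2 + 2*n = -10*n^2 + 15*n + 10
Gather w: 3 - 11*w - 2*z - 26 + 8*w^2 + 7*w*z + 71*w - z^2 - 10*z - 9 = 8*w^2 + w*(7*z + 60) - z^2 - 12*z - 32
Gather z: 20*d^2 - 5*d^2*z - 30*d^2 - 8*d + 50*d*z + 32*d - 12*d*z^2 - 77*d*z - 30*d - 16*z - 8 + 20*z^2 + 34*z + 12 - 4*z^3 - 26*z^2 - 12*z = -10*d^2 - 6*d - 4*z^3 + z^2*(-12*d - 6) + z*(-5*d^2 - 27*d + 6) + 4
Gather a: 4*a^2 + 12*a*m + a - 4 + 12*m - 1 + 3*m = 4*a^2 + a*(12*m + 1) + 15*m - 5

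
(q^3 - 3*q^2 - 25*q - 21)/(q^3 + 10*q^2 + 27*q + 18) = (q - 7)/(q + 6)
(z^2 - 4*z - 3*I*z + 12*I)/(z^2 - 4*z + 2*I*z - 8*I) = (z - 3*I)/(z + 2*I)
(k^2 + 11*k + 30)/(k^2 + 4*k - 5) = (k + 6)/(k - 1)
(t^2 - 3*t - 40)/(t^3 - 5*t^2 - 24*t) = (t + 5)/(t*(t + 3))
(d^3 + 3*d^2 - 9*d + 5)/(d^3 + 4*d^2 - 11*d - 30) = (d^2 - 2*d + 1)/(d^2 - d - 6)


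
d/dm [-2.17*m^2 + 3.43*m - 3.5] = 3.43 - 4.34*m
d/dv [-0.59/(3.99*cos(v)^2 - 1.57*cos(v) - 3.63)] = (0.9263 - 4.7082*cos(v))*sin(v)/(-3.99*cos(v)^2 + 1.57*cos(v) + 3.63)^2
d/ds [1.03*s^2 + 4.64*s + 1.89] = 2.06*s + 4.64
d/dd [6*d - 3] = 6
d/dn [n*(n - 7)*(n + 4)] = 3*n^2 - 6*n - 28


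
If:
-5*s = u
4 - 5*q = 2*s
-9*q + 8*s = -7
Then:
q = 23/29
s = 1/58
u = -5/58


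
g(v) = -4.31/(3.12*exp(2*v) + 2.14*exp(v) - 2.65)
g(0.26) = -0.80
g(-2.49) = 1.76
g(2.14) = -0.02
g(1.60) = -0.05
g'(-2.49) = 0.16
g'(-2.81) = 0.10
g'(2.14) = 0.03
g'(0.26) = 1.98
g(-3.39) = 1.67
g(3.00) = 0.00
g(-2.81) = 1.72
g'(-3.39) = 0.05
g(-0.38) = -15.81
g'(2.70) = 0.01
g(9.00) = 0.00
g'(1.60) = 0.10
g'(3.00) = 0.01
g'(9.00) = 0.00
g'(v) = -4.31*(-6.24*exp(2*v) - 2.14*exp(v))/(3.12*exp(2*v) + 2.14*exp(v) - 2.65)^2 = (26.8944*exp(v) + 9.2234)*exp(v)/(3.12*exp(2*v) + 2.14*exp(v) - 2.65)^2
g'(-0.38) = 254.17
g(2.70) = -0.01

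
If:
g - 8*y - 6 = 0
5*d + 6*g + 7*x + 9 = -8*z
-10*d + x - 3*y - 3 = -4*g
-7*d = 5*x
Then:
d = -29*z/51 - 99/136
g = -152*z/85 - 177/85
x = 203*z/255 + 693/680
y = -19*z/85 - 687/680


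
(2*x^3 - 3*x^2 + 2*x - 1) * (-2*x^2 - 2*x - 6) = -4*x^5 + 2*x^4 - 10*x^3 + 16*x^2 - 10*x + 6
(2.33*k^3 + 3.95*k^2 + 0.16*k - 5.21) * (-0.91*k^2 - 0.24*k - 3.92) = -2.1203*k^5 - 4.1537*k^4 - 10.2272*k^3 - 10.7813*k^2 + 0.6232*k + 20.4232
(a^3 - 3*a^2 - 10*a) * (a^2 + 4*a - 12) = a^5 + a^4 - 34*a^3 - 4*a^2 + 120*a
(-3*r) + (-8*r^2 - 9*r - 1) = -8*r^2 - 12*r - 1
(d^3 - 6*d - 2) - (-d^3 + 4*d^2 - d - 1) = 2*d^3 - 4*d^2 - 5*d - 1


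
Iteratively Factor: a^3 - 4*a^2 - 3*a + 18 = (a - 3)*(a^2 - a - 6) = (a - 3)*(a + 2)*(a - 3)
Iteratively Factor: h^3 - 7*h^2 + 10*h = (h - 5)*(h^2 - 2*h) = (h - 5)*(h - 2)*(h)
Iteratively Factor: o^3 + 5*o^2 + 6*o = (o)*(o^2 + 5*o + 6) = o*(o + 2)*(o + 3)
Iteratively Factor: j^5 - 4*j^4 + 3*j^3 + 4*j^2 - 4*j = (j - 1)*(j^4 - 3*j^3 + 4*j) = (j - 1)*(j + 1)*(j^3 - 4*j^2 + 4*j) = j*(j - 1)*(j + 1)*(j^2 - 4*j + 4) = j*(j - 2)*(j - 1)*(j + 1)*(j - 2)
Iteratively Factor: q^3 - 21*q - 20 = (q + 1)*(q^2 - q - 20) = (q + 1)*(q + 4)*(q - 5)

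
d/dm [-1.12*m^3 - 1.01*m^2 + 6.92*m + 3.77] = -3.36*m^2 - 2.02*m + 6.92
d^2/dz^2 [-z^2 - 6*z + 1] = -2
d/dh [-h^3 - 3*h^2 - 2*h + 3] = -3*h^2 - 6*h - 2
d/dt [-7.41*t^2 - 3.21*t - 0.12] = -14.82*t - 3.21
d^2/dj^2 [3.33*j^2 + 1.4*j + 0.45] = 6.66000000000000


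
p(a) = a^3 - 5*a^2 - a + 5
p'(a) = 3*a^2 - 10*a - 1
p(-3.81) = -119.08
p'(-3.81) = 80.65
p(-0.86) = 1.53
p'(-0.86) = 9.82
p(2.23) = -11.00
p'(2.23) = -8.38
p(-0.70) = 2.91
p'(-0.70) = 7.47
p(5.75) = 24.05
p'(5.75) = 40.69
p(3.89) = -15.69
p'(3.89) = 5.50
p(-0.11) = 5.05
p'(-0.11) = 0.14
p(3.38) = -16.89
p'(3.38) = -0.53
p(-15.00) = -4480.00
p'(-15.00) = 824.00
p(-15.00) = -4480.00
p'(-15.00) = 824.00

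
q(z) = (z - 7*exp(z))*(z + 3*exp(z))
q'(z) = (1 - 7*exp(z))*(z + 3*exp(z)) + (z - 7*exp(z))*(3*exp(z) + 1) = -4*z*exp(z) + 2*z - 42*exp(2*z) - 4*exp(z)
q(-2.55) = 7.17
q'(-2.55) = -4.87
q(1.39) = -358.89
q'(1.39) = -712.60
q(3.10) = -10613.37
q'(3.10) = -21053.31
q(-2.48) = 6.83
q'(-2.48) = -4.76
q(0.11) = -26.65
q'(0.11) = -57.07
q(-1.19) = 0.92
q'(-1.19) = -6.04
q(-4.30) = 18.72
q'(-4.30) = -8.43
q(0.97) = -155.43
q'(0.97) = -311.11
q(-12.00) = 144.00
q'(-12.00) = -24.00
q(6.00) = -3427496.91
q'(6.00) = -6846985.25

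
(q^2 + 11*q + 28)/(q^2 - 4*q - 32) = (q + 7)/(q - 8)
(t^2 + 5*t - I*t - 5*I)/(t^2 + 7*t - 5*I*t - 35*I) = (t^2 + t*(5 - I) - 5*I)/(t^2 + t*(7 - 5*I) - 35*I)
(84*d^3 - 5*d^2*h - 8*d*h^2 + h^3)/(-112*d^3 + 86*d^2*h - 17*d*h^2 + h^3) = (-12*d^2 - d*h + h^2)/(16*d^2 - 10*d*h + h^2)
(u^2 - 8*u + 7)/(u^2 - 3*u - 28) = (u - 1)/(u + 4)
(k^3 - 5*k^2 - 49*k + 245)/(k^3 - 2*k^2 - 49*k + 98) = (k - 5)/(k - 2)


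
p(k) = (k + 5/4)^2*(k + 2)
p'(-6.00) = 60.56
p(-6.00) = -90.25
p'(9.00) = 330.56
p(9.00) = 1155.69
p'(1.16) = 21.04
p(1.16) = 18.35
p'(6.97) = 215.04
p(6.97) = 606.09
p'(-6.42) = 72.43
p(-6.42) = -118.14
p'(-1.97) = 0.48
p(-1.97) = 0.02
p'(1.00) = 18.56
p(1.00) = 15.19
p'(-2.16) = 1.12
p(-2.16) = -0.13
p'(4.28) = 100.04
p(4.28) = 192.05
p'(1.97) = 35.94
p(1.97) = 41.16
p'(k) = (k + 5/4)^2 + (k + 2)*(2*k + 5/2) = 3*k^2 + 9*k + 105/16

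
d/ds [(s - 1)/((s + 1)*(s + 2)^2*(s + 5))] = (-3*s^3 - 10*s^2 + 17*s + 32)/(s^7 + 18*s^6 + 130*s^5 + 488*s^4 + 1033*s^3 + 1238*s^2 + 780*s + 200)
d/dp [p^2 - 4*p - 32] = 2*p - 4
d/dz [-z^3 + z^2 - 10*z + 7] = -3*z^2 + 2*z - 10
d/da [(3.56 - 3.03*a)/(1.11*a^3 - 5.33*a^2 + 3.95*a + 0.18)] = (6.7266*a^3 - 28.0047*a^2 + 37.9496*a - 14.6074)/(1.2321*a^6 - 11.8326*a^5 + 37.1779*a^4 - 41.7074*a^3 + 13.6837*a^2 + 1.422*a + 0.0324)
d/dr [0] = 0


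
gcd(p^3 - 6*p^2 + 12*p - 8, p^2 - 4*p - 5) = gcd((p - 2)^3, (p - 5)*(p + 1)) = 1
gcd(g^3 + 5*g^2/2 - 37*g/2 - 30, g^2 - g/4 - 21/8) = g + 3/2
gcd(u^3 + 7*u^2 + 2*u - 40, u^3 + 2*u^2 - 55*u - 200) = u + 5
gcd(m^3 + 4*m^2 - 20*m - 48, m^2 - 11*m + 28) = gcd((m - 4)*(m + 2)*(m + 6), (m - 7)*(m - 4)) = m - 4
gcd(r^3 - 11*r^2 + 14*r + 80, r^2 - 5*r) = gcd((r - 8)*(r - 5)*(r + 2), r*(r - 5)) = r - 5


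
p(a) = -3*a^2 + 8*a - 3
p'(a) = 8 - 6*a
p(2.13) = 0.43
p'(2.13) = -4.78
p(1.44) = 2.30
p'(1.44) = -0.64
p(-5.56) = -140.22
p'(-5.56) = 41.36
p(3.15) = -7.57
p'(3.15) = -10.90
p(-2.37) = -38.81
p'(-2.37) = 22.22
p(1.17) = 2.25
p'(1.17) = 0.98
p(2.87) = -4.75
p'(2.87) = -9.22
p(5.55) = -51.01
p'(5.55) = -25.30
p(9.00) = -174.00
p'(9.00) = -46.00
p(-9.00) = -318.00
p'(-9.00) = 62.00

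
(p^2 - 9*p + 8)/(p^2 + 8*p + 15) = (p^2 - 9*p + 8)/(p^2 + 8*p + 15)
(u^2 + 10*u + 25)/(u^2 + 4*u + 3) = (u^2 + 10*u + 25)/(u^2 + 4*u + 3)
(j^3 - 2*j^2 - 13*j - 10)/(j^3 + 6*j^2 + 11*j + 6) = (j - 5)/(j + 3)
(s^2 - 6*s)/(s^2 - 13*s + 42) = s/(s - 7)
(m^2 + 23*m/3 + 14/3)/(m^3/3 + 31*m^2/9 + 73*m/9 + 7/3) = 3*(3*m + 2)/(3*m^2 + 10*m + 3)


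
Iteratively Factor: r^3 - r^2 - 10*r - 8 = (r + 2)*(r^2 - 3*r - 4) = (r + 1)*(r + 2)*(r - 4)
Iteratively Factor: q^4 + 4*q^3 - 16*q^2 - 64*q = (q)*(q^3 + 4*q^2 - 16*q - 64) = q*(q - 4)*(q^2 + 8*q + 16) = q*(q - 4)*(q + 4)*(q + 4)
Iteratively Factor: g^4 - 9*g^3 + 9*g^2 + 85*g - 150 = (g + 3)*(g^3 - 12*g^2 + 45*g - 50) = (g - 2)*(g + 3)*(g^2 - 10*g + 25) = (g - 5)*(g - 2)*(g + 3)*(g - 5)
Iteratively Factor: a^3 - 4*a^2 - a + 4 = (a + 1)*(a^2 - 5*a + 4) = (a - 1)*(a + 1)*(a - 4)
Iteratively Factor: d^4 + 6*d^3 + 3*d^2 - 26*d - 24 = (d + 3)*(d^3 + 3*d^2 - 6*d - 8) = (d - 2)*(d + 3)*(d^2 + 5*d + 4) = (d - 2)*(d + 1)*(d + 3)*(d + 4)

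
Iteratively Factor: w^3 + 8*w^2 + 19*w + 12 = (w + 4)*(w^2 + 4*w + 3) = (w + 3)*(w + 4)*(w + 1)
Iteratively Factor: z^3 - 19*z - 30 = (z + 2)*(z^2 - 2*z - 15) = (z + 2)*(z + 3)*(z - 5)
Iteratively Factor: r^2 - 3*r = (r)*(r - 3)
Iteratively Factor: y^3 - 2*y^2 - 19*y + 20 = (y + 4)*(y^2 - 6*y + 5) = (y - 5)*(y + 4)*(y - 1)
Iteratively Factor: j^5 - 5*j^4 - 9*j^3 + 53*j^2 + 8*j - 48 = (j + 1)*(j^4 - 6*j^3 - 3*j^2 + 56*j - 48) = (j - 4)*(j + 1)*(j^3 - 2*j^2 - 11*j + 12) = (j - 4)^2*(j + 1)*(j^2 + 2*j - 3) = (j - 4)^2*(j - 1)*(j + 1)*(j + 3)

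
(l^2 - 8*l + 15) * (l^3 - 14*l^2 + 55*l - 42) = l^5 - 22*l^4 + 182*l^3 - 692*l^2 + 1161*l - 630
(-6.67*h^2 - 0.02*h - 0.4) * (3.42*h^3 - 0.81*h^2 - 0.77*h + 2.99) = -22.8114*h^5 + 5.3343*h^4 + 3.7841*h^3 - 19.6039*h^2 + 0.2482*h - 1.196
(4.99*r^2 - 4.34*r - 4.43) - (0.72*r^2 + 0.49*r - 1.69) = 4.27*r^2 - 4.83*r - 2.74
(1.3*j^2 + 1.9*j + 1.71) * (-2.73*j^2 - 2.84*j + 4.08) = -3.549*j^4 - 8.879*j^3 - 4.7603*j^2 + 2.8956*j + 6.9768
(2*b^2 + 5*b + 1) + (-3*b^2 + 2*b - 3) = -b^2 + 7*b - 2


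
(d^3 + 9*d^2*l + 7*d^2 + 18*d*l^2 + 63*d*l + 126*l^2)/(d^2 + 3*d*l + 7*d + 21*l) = d + 6*l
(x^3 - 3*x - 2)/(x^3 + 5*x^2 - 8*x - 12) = (x + 1)/(x + 6)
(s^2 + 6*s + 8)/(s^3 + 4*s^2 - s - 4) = (s + 2)/(s^2 - 1)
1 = 1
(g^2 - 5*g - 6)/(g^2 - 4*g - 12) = (g + 1)/(g + 2)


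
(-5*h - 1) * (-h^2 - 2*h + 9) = 5*h^3 + 11*h^2 - 43*h - 9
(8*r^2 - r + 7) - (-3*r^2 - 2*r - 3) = 11*r^2 + r + 10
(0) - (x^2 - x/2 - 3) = -x^2 + x/2 + 3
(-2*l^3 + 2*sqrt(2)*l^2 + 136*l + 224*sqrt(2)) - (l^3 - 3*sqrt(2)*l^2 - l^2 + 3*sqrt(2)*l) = -3*l^3 + l^2 + 5*sqrt(2)*l^2 - 3*sqrt(2)*l + 136*l + 224*sqrt(2)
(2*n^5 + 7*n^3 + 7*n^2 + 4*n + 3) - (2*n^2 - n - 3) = 2*n^5 + 7*n^3 + 5*n^2 + 5*n + 6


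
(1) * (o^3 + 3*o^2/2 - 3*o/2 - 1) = o^3 + 3*o^2/2 - 3*o/2 - 1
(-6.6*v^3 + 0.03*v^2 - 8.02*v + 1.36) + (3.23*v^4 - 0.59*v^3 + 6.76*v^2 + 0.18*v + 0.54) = 3.23*v^4 - 7.19*v^3 + 6.79*v^2 - 7.84*v + 1.9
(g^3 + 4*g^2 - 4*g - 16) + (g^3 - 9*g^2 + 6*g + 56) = 2*g^3 - 5*g^2 + 2*g + 40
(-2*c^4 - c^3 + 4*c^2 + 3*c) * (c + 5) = -2*c^5 - 11*c^4 - c^3 + 23*c^2 + 15*c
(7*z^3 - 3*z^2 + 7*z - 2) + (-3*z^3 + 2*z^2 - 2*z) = 4*z^3 - z^2 + 5*z - 2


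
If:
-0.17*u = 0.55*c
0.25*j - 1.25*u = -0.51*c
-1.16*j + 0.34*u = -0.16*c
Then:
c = 0.00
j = 0.00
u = 0.00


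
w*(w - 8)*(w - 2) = w^3 - 10*w^2 + 16*w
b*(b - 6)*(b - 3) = b^3 - 9*b^2 + 18*b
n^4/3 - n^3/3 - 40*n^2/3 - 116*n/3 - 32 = (n/3 + 1)*(n - 8)*(n + 2)^2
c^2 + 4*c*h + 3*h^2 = (c + h)*(c + 3*h)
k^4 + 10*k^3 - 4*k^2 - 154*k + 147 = (k - 3)*(k - 1)*(k + 7)^2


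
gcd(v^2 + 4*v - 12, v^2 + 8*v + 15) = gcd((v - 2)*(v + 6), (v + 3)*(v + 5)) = 1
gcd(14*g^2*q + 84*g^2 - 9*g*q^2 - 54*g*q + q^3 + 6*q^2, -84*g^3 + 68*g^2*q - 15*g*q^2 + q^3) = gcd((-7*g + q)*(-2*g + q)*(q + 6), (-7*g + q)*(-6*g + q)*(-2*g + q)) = 14*g^2 - 9*g*q + q^2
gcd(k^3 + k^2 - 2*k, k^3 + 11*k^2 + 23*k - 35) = k - 1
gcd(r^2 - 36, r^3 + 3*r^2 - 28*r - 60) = r + 6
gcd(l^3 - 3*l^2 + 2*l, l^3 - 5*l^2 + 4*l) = l^2 - l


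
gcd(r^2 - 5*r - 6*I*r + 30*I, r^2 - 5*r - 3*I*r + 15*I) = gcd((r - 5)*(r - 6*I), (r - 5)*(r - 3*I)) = r - 5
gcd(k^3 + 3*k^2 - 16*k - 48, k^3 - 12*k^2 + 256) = k + 4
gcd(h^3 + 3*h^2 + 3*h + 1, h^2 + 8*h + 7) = h + 1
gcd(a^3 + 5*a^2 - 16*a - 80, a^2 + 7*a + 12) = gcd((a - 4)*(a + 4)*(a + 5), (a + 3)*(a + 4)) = a + 4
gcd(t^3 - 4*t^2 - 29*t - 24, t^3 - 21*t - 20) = t + 1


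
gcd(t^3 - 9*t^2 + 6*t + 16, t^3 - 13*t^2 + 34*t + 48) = t^2 - 7*t - 8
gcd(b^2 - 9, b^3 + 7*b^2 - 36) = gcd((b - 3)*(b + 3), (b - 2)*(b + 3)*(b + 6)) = b + 3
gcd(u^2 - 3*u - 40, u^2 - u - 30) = u + 5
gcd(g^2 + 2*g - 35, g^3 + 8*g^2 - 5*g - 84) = g + 7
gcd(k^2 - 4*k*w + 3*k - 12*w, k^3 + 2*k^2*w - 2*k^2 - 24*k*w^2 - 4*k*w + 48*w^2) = -k + 4*w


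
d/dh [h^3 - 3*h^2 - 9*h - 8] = 3*h^2 - 6*h - 9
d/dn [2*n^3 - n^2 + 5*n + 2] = 6*n^2 - 2*n + 5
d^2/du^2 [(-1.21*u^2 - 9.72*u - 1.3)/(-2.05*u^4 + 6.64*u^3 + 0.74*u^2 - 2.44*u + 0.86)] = (30.51015*u^8 + 391.35648*u^7 - 1897.305268*u^6 + 1879.336992*u^5 + 815.965608*u^4 + 704.180304*u^3 - 765.27972*u^2 - 95.739648*u + 56.407448)/(8.615125*u^12 - 83.7138*u^11 + 261.82149*u^10 - 201.555364*u^9 - 304.633302*u^8 + 359.85672*u^7 + 2.22107199999999*u^6 - 165.751776*u^5 + 73.518996*u^4 + 9.110848*u^3 - 17.0022*u^2 + 5.413872*u - 0.636056)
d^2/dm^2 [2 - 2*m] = 0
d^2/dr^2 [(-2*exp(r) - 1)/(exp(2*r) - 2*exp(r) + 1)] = 2*(-exp(2*r) - 6*exp(r) - 2)*exp(r)/(exp(4*r) - 4*exp(3*r) + 6*exp(2*r) - 4*exp(r) + 1)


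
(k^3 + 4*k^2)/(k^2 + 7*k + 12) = k^2/(k + 3)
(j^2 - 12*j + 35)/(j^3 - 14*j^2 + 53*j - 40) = (j - 7)/(j^2 - 9*j + 8)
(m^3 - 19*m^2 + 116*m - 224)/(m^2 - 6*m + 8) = (m^2 - 15*m + 56)/(m - 2)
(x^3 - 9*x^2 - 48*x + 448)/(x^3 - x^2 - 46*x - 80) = (x^2 - x - 56)/(x^2 + 7*x + 10)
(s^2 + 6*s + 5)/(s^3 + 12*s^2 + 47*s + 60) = (s + 1)/(s^2 + 7*s + 12)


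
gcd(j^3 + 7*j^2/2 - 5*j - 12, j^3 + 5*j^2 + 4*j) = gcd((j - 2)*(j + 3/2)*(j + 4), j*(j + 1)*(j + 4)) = j + 4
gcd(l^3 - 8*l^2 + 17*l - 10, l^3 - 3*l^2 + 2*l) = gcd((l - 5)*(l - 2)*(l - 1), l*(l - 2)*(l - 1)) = l^2 - 3*l + 2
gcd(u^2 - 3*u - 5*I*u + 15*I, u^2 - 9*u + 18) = u - 3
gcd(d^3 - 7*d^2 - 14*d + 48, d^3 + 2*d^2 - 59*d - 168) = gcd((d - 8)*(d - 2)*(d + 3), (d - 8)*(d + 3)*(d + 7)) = d^2 - 5*d - 24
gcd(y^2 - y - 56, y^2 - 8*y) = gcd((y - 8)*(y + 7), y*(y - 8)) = y - 8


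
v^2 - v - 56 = (v - 8)*(v + 7)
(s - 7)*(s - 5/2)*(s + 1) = s^3 - 17*s^2/2 + 8*s + 35/2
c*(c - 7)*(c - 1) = c^3 - 8*c^2 + 7*c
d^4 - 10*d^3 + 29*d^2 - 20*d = d*(d - 5)*(d - 4)*(d - 1)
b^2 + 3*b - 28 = (b - 4)*(b + 7)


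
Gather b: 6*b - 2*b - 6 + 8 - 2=4*b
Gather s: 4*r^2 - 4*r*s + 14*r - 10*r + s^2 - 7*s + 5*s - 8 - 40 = 4*r^2 + 4*r + s^2 + s*(-4*r - 2) - 48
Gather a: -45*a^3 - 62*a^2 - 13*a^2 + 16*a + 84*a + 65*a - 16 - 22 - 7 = -45*a^3 - 75*a^2 + 165*a - 45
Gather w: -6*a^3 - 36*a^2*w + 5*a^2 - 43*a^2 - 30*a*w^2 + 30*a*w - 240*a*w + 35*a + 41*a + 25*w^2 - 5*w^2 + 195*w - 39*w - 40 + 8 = -6*a^3 - 38*a^2 + 76*a + w^2*(20 - 30*a) + w*(-36*a^2 - 210*a + 156) - 32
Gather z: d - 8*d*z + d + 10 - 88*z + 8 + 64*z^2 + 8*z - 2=2*d + 64*z^2 + z*(-8*d - 80) + 16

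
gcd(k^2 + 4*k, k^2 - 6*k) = k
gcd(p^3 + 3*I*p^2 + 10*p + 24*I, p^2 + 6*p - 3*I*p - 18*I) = p - 3*I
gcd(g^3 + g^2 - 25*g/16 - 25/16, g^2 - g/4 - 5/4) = g^2 - g/4 - 5/4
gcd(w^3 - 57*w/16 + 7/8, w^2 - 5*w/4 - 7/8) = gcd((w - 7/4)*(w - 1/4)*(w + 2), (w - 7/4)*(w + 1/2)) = w - 7/4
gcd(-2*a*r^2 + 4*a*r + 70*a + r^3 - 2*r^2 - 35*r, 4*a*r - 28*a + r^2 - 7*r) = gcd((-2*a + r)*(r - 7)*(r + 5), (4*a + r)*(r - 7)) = r - 7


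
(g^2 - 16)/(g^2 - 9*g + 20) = (g + 4)/(g - 5)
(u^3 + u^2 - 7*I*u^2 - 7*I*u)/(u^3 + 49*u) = (u + 1)/(u + 7*I)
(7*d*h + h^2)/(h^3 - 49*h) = (7*d + h)/(h^2 - 49)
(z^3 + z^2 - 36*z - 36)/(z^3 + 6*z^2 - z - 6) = (z - 6)/(z - 1)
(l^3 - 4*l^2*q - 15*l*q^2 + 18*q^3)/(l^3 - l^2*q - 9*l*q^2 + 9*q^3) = (-l + 6*q)/(-l + 3*q)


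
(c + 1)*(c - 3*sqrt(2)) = c^2 - 3*sqrt(2)*c + c - 3*sqrt(2)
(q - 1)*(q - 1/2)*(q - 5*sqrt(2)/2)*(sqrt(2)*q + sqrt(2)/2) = sqrt(2)*q^4 - 5*q^3 - sqrt(2)*q^3 - sqrt(2)*q^2/4 + 5*q^2 + sqrt(2)*q/4 + 5*q/4 - 5/4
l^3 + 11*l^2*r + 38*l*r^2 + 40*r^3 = (l + 2*r)*(l + 4*r)*(l + 5*r)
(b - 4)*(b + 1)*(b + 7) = b^3 + 4*b^2 - 25*b - 28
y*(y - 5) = y^2 - 5*y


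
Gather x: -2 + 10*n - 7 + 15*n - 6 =25*n - 15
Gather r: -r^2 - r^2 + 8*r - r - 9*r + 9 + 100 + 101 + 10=-2*r^2 - 2*r + 220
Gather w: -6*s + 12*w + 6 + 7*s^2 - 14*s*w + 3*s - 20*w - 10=7*s^2 - 3*s + w*(-14*s - 8) - 4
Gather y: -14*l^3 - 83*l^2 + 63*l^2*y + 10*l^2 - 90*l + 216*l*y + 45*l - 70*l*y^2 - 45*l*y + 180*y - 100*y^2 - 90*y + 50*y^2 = -14*l^3 - 73*l^2 - 45*l + y^2*(-70*l - 50) + y*(63*l^2 + 171*l + 90)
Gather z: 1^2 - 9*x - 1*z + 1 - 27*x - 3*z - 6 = -36*x - 4*z - 4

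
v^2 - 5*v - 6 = (v - 6)*(v + 1)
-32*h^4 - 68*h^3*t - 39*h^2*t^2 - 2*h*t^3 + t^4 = (-8*h + t)*(h + t)^2*(4*h + t)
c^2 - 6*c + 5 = (c - 5)*(c - 1)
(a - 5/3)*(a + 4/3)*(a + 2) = a^3 + 5*a^2/3 - 26*a/9 - 40/9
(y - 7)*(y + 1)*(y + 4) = y^3 - 2*y^2 - 31*y - 28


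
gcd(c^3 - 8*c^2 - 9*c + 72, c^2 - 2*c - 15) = c + 3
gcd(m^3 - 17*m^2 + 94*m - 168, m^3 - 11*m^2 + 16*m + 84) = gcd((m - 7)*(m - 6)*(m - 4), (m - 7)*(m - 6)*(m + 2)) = m^2 - 13*m + 42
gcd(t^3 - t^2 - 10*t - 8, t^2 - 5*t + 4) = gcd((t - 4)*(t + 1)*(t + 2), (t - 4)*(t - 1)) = t - 4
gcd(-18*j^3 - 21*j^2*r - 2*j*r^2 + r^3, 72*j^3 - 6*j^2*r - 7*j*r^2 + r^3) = -18*j^2 - 3*j*r + r^2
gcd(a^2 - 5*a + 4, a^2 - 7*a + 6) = a - 1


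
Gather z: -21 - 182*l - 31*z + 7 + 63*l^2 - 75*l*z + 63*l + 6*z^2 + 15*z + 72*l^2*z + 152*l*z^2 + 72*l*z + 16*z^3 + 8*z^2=63*l^2 - 119*l + 16*z^3 + z^2*(152*l + 14) + z*(72*l^2 - 3*l - 16) - 14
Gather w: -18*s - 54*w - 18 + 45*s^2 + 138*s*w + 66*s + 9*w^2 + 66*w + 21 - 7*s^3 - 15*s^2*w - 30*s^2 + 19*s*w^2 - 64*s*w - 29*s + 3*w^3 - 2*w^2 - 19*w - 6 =-7*s^3 + 15*s^2 + 19*s + 3*w^3 + w^2*(19*s + 7) + w*(-15*s^2 + 74*s - 7) - 3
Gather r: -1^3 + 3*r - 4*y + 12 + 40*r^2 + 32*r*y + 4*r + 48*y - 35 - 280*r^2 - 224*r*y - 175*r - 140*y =-240*r^2 + r*(-192*y - 168) - 96*y - 24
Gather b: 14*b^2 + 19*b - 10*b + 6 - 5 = 14*b^2 + 9*b + 1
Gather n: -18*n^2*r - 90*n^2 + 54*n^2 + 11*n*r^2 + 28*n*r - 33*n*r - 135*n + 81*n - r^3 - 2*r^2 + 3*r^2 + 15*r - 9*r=n^2*(-18*r - 36) + n*(11*r^2 - 5*r - 54) - r^3 + r^2 + 6*r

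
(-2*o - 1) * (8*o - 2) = -16*o^2 - 4*o + 2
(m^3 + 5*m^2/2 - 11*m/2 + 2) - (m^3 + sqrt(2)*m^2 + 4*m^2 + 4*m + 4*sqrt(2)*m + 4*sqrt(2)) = -3*m^2/2 - sqrt(2)*m^2 - 19*m/2 - 4*sqrt(2)*m - 4*sqrt(2) + 2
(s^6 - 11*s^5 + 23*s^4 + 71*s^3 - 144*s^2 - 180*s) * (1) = s^6 - 11*s^5 + 23*s^4 + 71*s^3 - 144*s^2 - 180*s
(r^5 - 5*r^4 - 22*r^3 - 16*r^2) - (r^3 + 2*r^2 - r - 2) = r^5 - 5*r^4 - 23*r^3 - 18*r^2 + r + 2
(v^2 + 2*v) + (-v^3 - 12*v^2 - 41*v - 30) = -v^3 - 11*v^2 - 39*v - 30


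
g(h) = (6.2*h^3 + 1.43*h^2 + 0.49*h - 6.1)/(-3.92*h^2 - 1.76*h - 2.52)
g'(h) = (7.84*h + 1.76)*(6.2*h^3 + 1.43*h^2 + 0.49*h - 6.1)/(-3.92*h^2 - 1.76*h - 2.52)^2 + (18.6*h^2 + 2.86*h + 0.49)/(-3.92*h^2 - 1.76*h - 2.52)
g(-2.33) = 3.95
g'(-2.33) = -1.50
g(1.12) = -0.53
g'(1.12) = -2.28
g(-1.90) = 3.33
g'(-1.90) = -1.38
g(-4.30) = 7.04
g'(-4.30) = -1.59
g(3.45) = -4.84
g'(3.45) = -1.67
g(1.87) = -2.07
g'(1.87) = -1.89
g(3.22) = -4.45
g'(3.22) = -1.69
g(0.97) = -0.17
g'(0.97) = -2.42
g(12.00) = -18.57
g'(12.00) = -1.59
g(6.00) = -9.00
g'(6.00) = -1.61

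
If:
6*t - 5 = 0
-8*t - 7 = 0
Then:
No Solution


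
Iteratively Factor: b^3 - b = (b - 1)*(b^2 + b) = (b - 1)*(b + 1)*(b)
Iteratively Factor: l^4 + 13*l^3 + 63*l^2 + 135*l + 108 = (l + 3)*(l^3 + 10*l^2 + 33*l + 36) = (l + 3)^2*(l^2 + 7*l + 12) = (l + 3)^3*(l + 4)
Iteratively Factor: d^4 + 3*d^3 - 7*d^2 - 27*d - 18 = (d + 3)*(d^3 - 7*d - 6) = (d + 2)*(d + 3)*(d^2 - 2*d - 3) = (d + 1)*(d + 2)*(d + 3)*(d - 3)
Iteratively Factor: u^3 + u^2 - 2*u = (u)*(u^2 + u - 2) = u*(u - 1)*(u + 2)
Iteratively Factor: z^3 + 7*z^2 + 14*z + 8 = (z + 1)*(z^2 + 6*z + 8) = (z + 1)*(z + 2)*(z + 4)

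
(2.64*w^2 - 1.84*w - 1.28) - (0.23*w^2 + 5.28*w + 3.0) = 2.41*w^2 - 7.12*w - 4.28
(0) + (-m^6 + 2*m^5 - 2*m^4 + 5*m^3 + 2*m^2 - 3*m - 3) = -m^6 + 2*m^5 - 2*m^4 + 5*m^3 + 2*m^2 - 3*m - 3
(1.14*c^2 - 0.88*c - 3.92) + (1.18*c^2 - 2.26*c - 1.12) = 2.32*c^2 - 3.14*c - 5.04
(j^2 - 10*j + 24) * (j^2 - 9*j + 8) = j^4 - 19*j^3 + 122*j^2 - 296*j + 192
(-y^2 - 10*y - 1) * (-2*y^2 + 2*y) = 2*y^4 + 18*y^3 - 18*y^2 - 2*y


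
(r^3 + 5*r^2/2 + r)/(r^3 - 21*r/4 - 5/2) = 2*r/(2*r - 5)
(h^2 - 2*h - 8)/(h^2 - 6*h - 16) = (h - 4)/(h - 8)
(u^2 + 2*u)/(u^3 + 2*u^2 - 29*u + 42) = u*(u + 2)/(u^3 + 2*u^2 - 29*u + 42)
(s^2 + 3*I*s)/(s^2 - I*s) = (s + 3*I)/(s - I)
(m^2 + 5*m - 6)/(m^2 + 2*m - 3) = (m + 6)/(m + 3)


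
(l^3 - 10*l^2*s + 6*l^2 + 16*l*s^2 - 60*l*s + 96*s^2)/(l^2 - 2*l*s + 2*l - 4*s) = (l^2 - 8*l*s + 6*l - 48*s)/(l + 2)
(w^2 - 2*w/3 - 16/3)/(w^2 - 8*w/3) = (w + 2)/w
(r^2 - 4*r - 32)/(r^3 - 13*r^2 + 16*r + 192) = (r + 4)/(r^2 - 5*r - 24)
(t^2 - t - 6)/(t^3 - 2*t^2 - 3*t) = (t + 2)/(t*(t + 1))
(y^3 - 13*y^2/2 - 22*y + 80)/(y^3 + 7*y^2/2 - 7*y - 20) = (y - 8)/(y + 2)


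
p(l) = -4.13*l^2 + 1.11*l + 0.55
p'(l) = 1.11 - 8.26*l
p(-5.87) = -148.27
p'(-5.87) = 49.60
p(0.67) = -0.56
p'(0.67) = -4.42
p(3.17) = -37.43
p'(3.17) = -25.07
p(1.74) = -10.02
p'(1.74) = -13.26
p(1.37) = -5.68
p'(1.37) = -10.21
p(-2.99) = -39.69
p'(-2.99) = 25.81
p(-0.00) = 0.55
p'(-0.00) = 1.11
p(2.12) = -15.66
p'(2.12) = -16.40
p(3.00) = -33.29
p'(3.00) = -23.67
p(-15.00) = -945.35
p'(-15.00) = 125.01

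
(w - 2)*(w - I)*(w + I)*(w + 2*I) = w^4 - 2*w^3 + 2*I*w^3 + w^2 - 4*I*w^2 - 2*w + 2*I*w - 4*I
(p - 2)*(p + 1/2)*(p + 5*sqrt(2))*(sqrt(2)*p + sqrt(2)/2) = sqrt(2)*p^4 - sqrt(2)*p^3 + 10*p^3 - 10*p^2 - 7*sqrt(2)*p^2/4 - 35*p/2 - sqrt(2)*p/2 - 5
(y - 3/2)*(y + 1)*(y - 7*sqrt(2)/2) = y^3 - 7*sqrt(2)*y^2/2 - y^2/2 - 3*y/2 + 7*sqrt(2)*y/4 + 21*sqrt(2)/4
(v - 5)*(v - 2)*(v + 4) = v^3 - 3*v^2 - 18*v + 40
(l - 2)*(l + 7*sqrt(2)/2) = l^2 - 2*l + 7*sqrt(2)*l/2 - 7*sqrt(2)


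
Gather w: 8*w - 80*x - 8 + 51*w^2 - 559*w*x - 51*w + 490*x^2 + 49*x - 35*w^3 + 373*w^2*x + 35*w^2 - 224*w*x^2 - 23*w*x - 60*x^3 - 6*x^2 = -35*w^3 + w^2*(373*x + 86) + w*(-224*x^2 - 582*x - 43) - 60*x^3 + 484*x^2 - 31*x - 8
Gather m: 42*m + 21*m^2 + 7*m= 21*m^2 + 49*m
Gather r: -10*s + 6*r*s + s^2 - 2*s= 6*r*s + s^2 - 12*s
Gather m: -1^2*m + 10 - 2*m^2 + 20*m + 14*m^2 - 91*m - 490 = 12*m^2 - 72*m - 480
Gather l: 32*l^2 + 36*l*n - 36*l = 32*l^2 + l*(36*n - 36)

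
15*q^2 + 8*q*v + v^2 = (3*q + v)*(5*q + v)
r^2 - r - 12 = (r - 4)*(r + 3)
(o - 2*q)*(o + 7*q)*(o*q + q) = o^3*q + 5*o^2*q^2 + o^2*q - 14*o*q^3 + 5*o*q^2 - 14*q^3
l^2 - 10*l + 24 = (l - 6)*(l - 4)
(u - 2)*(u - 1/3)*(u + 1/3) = u^3 - 2*u^2 - u/9 + 2/9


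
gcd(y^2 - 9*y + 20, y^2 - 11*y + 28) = y - 4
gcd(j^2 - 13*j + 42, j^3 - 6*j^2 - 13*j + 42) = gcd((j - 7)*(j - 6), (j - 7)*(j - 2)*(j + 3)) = j - 7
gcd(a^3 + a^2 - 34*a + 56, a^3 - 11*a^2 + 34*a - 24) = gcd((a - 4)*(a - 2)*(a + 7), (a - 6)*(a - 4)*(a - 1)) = a - 4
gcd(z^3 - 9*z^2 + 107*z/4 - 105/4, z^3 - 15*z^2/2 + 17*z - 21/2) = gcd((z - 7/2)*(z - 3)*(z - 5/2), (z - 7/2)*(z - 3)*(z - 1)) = z^2 - 13*z/2 + 21/2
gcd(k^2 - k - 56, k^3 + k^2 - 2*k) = 1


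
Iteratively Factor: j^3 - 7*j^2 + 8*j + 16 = (j + 1)*(j^2 - 8*j + 16) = (j - 4)*(j + 1)*(j - 4)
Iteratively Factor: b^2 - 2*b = (b)*(b - 2)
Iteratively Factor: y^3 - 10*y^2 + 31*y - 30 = (y - 5)*(y^2 - 5*y + 6) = (y - 5)*(y - 2)*(y - 3)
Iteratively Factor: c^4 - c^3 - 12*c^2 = (c)*(c^3 - c^2 - 12*c) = c*(c - 4)*(c^2 + 3*c) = c*(c - 4)*(c + 3)*(c)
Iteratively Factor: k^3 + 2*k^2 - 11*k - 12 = (k - 3)*(k^2 + 5*k + 4) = (k - 3)*(k + 4)*(k + 1)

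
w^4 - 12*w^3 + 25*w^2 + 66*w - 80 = (w - 8)*(w - 5)*(w - 1)*(w + 2)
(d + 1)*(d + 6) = d^2 + 7*d + 6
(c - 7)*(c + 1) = c^2 - 6*c - 7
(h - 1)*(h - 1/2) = h^2 - 3*h/2 + 1/2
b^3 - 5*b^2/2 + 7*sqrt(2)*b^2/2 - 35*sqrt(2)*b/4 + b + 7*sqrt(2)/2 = (b - 2)*(b - 1/2)*(b + 7*sqrt(2)/2)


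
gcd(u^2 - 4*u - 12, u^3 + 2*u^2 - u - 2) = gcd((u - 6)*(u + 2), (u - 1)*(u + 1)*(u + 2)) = u + 2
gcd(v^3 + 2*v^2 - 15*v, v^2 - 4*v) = v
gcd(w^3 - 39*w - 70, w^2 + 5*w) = w + 5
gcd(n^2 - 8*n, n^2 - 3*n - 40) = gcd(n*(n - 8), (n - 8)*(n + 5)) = n - 8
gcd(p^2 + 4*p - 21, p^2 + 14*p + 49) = p + 7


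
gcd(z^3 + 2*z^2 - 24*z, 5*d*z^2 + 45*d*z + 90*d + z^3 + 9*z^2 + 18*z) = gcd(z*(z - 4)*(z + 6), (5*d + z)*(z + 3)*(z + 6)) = z + 6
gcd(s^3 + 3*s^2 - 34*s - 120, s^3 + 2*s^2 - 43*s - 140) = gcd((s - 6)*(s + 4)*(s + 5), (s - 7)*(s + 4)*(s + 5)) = s^2 + 9*s + 20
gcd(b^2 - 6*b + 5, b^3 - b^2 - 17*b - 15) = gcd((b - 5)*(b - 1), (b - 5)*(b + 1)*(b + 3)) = b - 5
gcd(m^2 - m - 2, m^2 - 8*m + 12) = m - 2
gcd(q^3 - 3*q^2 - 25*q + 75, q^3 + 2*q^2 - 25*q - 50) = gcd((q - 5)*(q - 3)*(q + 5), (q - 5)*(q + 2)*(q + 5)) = q^2 - 25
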